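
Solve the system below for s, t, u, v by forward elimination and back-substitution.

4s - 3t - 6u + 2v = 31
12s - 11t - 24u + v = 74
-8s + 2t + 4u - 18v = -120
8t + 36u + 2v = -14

(3, -3, 0, 5)

Forward elimination on [A|b]:
R2 <- R2 - (3)*R1:  [   0   -2   -6   -5  -19 ]
R3 <- R3 - (-2)*R1:  [   0   -4   -8  -14  -58 ]
R3 <- R3 - (2)*R2:  [   0    0    4   -4  -20 ]
R4 <- R4 - (-4)*R2:  [   0    0   12  -18  -90 ]
R4 <- R4 - (3)*R3:  [   0    0    0   -6  -30 ]
Row echelon form:
[ 4  -3  -6   2  |   31 ]
[ 0  -2  -6  -5  |  -19 ]
[ 0   0   4  -4  |  -20 ]
[ 0   0   0  -6  |  -30 ]
Back-substitution:
v = (-30) / -6 = 5
u = (-20 - (-4)*(5)) / 4 = 0
t = (-19 - (-6)*(0) - (-5)*(5)) / -2 = -3
s = (31 - (-3)*(-3) - (-6)*(0) - (2)*(5)) / 4 = 3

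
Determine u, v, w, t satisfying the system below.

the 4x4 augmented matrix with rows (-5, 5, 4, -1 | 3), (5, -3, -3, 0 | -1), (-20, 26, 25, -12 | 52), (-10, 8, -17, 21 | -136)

(1, -2, 4, -2)

Forward elimination on [A|b]:
R2 <- R2 - (-1)*R1:  [  0   2   1  -1   2 ]
R3 <- R3 - (4)*R1:  [  0   6   9  -8  40 ]
R4 <- R4 - (2)*R1:  [    0    -2   -25    23  -142 ]
R3 <- R3 - (3)*R2:  [  0   0   6  -5  34 ]
R4 <- R4 - (-1)*R2:  [    0     0   -24    22  -140 ]
R4 <- R4 - (-4)*R3:  [  0   0   0   2  -4 ]
Row echelon form:
[ -5  5  4  -1  |   3 ]
[  0  2  1  -1  |   2 ]
[  0  0  6  -5  |  34 ]
[  0  0  0   2  |  -4 ]
Back-substitution:
t = (-4) / 2 = -2
w = (34 - (-5)*(-2)) / 6 = 4
v = (2 - (1)*(4) - (-1)*(-2)) / 2 = -2
u = (3 - (5)*(-2) - (4)*(4) - (-1)*(-2)) / -5 = 1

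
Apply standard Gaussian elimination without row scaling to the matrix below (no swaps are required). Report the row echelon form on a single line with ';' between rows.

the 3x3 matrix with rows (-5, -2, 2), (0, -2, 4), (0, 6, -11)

Forward elimination:
R3 <- R3 - (-3)*R2:  [ 0  0  1 ]
Row echelon form:
[ -5  -2  2 ]
[  0  -2  4 ]
[  0   0  1 ]

REF = [-5 -2 2; 0 -2 4; 0 0 1]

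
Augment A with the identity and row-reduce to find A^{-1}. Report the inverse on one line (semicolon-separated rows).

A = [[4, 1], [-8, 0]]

Gauss-Jordan on [A | I]:
R1 <- (1/4)*R1:  [   1  1/4  |  1/4    0 ]
R2 <- R2 - (-8)*R1:  [ 0  2  |  2  1 ]
R2 <- (1/2)*R2:  [   0    1  |    1  1/2 ]
R1 <- R1 - (1/4)*R2:  [    1     0  |     0  -1/8 ]
Right block of [I | A^{-1}] is the inverse:
[ 0  -1/8 ]
[ 1   1/2 ]

inverse = [0 -1/8; 1 1/2]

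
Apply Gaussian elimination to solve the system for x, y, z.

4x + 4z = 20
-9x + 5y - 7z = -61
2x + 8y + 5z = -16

Forward elimination on [A|b]:
R2 <- R2 - (-9/4)*R1:  [   0    5    2  -16 ]
R3 <- R3 - (1/2)*R1:  [   0    8    3  -26 ]
R3 <- R3 - (8/5)*R2:  [    0     0  -1/5  -2/5 ]
Row echelon form:
[ 4  0     4  |    20 ]
[ 0  5     2  |   -16 ]
[ 0  0  -1/5  |  -2/5 ]
Back-substitution:
z = (-2/5) / (-1/5) = 2
y = (-16 - (2)*(2)) / 5 = -4
x = (20 - (4)*(2)) / 4 = 3

(3, -4, 2)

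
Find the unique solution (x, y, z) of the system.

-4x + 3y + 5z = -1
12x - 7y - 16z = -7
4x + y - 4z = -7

Forward elimination on [A|b]:
R2 <- R2 - (-3)*R1:  [   0    2   -1  -10 ]
R3 <- R3 - (-1)*R1:  [  0   4   1  -8 ]
R3 <- R3 - (2)*R2:  [  0   0   3  12 ]
Row echelon form:
[ -4  3   5  |   -1 ]
[  0  2  -1  |  -10 ]
[  0  0   3  |   12 ]
Back-substitution:
z = (12) / 3 = 4
y = (-10 - (-1)*(4)) / 2 = -3
x = (-1 - (3)*(-3) - (5)*(4)) / -4 = 3

(3, -3, 4)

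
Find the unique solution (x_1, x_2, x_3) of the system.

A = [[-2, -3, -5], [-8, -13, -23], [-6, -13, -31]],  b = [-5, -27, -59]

(0, -5, 4)

Forward elimination on [A|b]:
R2 <- R2 - (4)*R1:  [  0  -1  -3  -7 ]
R3 <- R3 - (3)*R1:  [   0   -4  -16  -44 ]
R3 <- R3 - (4)*R2:  [   0    0   -4  -16 ]
Row echelon form:
[ -2  -3  -5  |   -5 ]
[  0  -1  -3  |   -7 ]
[  0   0  -4  |  -16 ]
Back-substitution:
x_3 = (-16) / -4 = 4
x_2 = (-7 - (-3)*(4)) / -1 = -5
x_1 = (-5 - (-3)*(-5) - (-5)*(4)) / -2 = 0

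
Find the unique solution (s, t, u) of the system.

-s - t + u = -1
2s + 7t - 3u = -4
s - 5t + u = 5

Forward elimination on [A|b]:
R2 <- R2 - (-2)*R1:  [  0   5  -1  -6 ]
R3 <- R3 - (-1)*R1:  [  0  -6   2   4 ]
R3 <- R3 - (-6/5)*R2:  [     0      0    4/5  -16/5 ]
Row echelon form:
[ -1  -1    1  |     -1 ]
[  0   5   -1  |     -6 ]
[  0   0  4/5  |  -16/5 ]
Back-substitution:
u = (-16/5) / (4/5) = -4
t = (-6 - (-1)*(-4)) / 5 = -2
s = (-1 - (-1)*(-2) - (1)*(-4)) / -1 = -1

(-1, -2, -4)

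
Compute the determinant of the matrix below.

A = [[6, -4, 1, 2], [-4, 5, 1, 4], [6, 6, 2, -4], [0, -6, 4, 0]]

Forward elimination:
R2 <- R2 - (-2/3)*R1:  [    0   7/3   5/3  16/3 ]
R3 <- R3 - (1)*R1:  [  0  10   1  -6 ]
R3 <- R3 - (30/7)*R2:  [      0       0   -43/7  -202/7 ]
R4 <- R4 - (-18/7)*R2:  [    0     0  58/7  96/7 ]
R4 <- R4 - (-58/43)*R3:  [        0         0         0  -1084/43 ]
Upper-triangular form:
[ 6   -4      1         2 ]
[ 0  7/3    5/3      16/3 ]
[ 0    0  -43/7    -202/7 ]
[ 0    0      0  -1084/43 ]
det(A) = (-1)^0 * (6) * (7/3) * (-43/7) * (-1084/43) = 2168  (0 row swaps -> sign +1)

det(A) = 2168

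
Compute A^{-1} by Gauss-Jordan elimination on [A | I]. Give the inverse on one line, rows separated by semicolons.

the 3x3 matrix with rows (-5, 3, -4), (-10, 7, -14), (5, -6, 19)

inverse = [49/15 -11/5 -14/15; 8 -5 -2; 5/3 -1 -1/3]

Gauss-Jordan on [A | I]:
R1 <- (1/-5)*R1:  [    1  -3/5   4/5  |  -1/5     0     0 ]
R2 <- R2 - (-10)*R1:  [  0   1  -6  |  -2   1   0 ]
R3 <- R3 - (5)*R1:  [  0  -3  15  |   1   0   1 ]
R1 <- R1 - (-3/5)*R2:  [     1      0  -14/5  |   -7/5    3/5      0 ]
R3 <- R3 - (-3)*R2:  [  0   0  -3  |  -5   3   1 ]
R3 <- (1/-3)*R3:  [    0     0     1  |   5/3    -1  -1/3 ]
R1 <- R1 - (-14/5)*R3:  [      1       0       0  |   49/15   -11/5  -14/15 ]
R2 <- R2 - (-6)*R3:  [  0   1   0  |   8  -5  -2 ]
Right block of [I | A^{-1}] is the inverse:
[ 49/15  -11/5  -14/15 ]
[     8     -5      -2 ]
[   5/3     -1    -1/3 ]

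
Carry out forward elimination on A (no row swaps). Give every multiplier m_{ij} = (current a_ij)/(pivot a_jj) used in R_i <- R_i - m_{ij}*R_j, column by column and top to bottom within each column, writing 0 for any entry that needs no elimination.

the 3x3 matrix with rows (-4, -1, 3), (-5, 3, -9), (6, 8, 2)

multipliers: 5/4, -3/2, 26/17

Forward elimination:
R2 <- R2 - (5/4)*R1:  [     0   17/4  -51/4 ]
R3 <- R3 - (-3/2)*R1:  [    0  13/2  13/2 ]
R3 <- R3 - (26/17)*R2:  [  0   0  26 ]
Multipliers (in order of application): m_{21} = 5/4, m_{31} = -3/2, m_{32} = 26/17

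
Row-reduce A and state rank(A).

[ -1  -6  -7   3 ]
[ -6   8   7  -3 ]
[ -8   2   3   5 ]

Row reduction:
R2 <- R2 - (6)*R1:  [   0   44   49  -21 ]
R3 <- R3 - (8)*R1:  [   0   50   59  -19 ]
R3 <- R3 - (25/22)*R2:  [      0       0   73/22  107/22 ]
Row echelon form:
[ -1  -6     -7       3 ]
[  0  44     49     -21 ]
[  0   0  73/22  107/22 ]
Nonzero rows / pivot columns: 3

rank(A) = 3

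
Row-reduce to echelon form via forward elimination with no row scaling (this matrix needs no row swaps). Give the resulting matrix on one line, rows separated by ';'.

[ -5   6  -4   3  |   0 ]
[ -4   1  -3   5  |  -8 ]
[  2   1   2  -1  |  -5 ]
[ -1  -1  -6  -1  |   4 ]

REF = [-5 6 -4 3 0; 0 -19/5 1/5 13/5 -8; 0 0 11/19 48/19 -231/19; 0 0 0 221/11 -103]

Forward elimination:
R2 <- R2 - (4/5)*R1:  [     0  -19/5    1/5   13/5     -8 ]
R3 <- R3 - (-2/5)*R1:  [    0  17/5   2/5   1/5    -5 ]
R4 <- R4 - (1/5)*R1:  [     0  -11/5  -26/5   -8/5      4 ]
R3 <- R3 - (-17/19)*R2:  [       0        0    11/19    48/19  -231/19 ]
R4 <- R4 - (11/19)*R2:  [       0        0  -101/19   -59/19   164/19 ]
R4 <- R4 - (-101/11)*R3:  [      0       0       0  221/11    -103 ]
Row echelon form:
[ -5      6     -4       3  |        0 ]
[  0  -19/5    1/5    13/5  |       -8 ]
[  0      0  11/19   48/19  |  -231/19 ]
[  0      0      0  221/11  |     -103 ]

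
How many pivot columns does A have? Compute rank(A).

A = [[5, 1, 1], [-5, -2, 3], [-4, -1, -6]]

rank(A) = 3

Row reduction:
R2 <- R2 - (-1)*R1:  [  0  -1   4 ]
R3 <- R3 - (-4/5)*R1:  [     0   -1/5  -26/5 ]
R3 <- R3 - (1/5)*R2:  [  0   0  -6 ]
Row echelon form:
[ 5   1   1 ]
[ 0  -1   4 ]
[ 0   0  -6 ]
Nonzero rows / pivot columns: 3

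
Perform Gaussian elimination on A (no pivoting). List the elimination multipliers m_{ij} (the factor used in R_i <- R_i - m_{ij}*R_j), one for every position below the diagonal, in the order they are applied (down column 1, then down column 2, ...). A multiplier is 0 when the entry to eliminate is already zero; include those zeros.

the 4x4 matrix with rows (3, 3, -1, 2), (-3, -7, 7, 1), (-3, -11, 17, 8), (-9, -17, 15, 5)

multipliers: -1, -1, -3, 2, 2, 0

Forward elimination:
R2 <- R2 - (-1)*R1:  [  0  -4   6   3 ]
R3 <- R3 - (-1)*R1:  [  0  -8  16  10 ]
R4 <- R4 - (-3)*R1:  [  0  -8  12  11 ]
R3 <- R3 - (2)*R2:  [ 0  0  4  4 ]
R4 <- R4 - (2)*R2:  [ 0  0  0  5 ]
R4: entry in column 3 is already 0 -> m_{43} = 0 (no row operation needed)
Multipliers (in order of application): m_{21} = -1, m_{31} = -1, m_{41} = -3, m_{32} = 2, m_{42} = 2, m_{43} = 0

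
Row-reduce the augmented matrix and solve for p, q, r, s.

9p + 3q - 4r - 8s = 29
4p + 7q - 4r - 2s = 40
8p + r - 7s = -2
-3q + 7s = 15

(3, 2, -5, 3)

Forward elimination on [A|b]:
R2 <- R2 - (4/9)*R1:  [     0   17/3  -20/9   14/9  244/9 ]
R3 <- R3 - (8/9)*R1:  [      0    -8/3    41/9     1/9  -250/9 ]
R3 <- R3 - (-8/17)*R2:  [       0        0   179/51    43/51  -766/51 ]
R4 <- R4 - (-9/17)*R2:  [      0       0  -20/17  133/17  499/17 ]
R4 <- R4 - (-60/179)*R3:  [        0         0         0  1451/179  4353/179 ]
Row echelon form:
[ 9     3      -4        -8  |        29 ]
[ 0  17/3   -20/9      14/9  |     244/9 ]
[ 0     0  179/51     43/51  |   -766/51 ]
[ 0     0       0  1451/179  |  4353/179 ]
Back-substitution:
s = (4353/179) / (1451/179) = 3
r = (-766/51 - (43/51)*(3)) / (179/51) = -5
q = (244/9 - (-20/9)*(-5) - (14/9)*(3)) / (17/3) = 2
p = (29 - (3)*(2) - (-4)*(-5) - (-8)*(3)) / 9 = 3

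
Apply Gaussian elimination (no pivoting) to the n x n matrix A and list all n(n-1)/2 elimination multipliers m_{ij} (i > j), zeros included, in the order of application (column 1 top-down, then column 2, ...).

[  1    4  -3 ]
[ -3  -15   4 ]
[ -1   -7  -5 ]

Forward elimination:
R2 <- R2 - (-3)*R1:  [  0  -3  -5 ]
R3 <- R3 - (-1)*R1:  [  0  -3  -8 ]
R3 <- R3 - (1)*R2:  [  0   0  -3 ]
Multipliers (in order of application): m_{21} = -3, m_{31} = -1, m_{32} = 1

multipliers: -3, -1, 1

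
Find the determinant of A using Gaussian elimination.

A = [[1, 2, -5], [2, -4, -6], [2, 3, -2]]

Forward elimination:
R2 <- R2 - (2)*R1:  [  0  -8   4 ]
R3 <- R3 - (2)*R1:  [  0  -1   8 ]
R3 <- R3 - (1/8)*R2:  [    0     0  15/2 ]
Upper-triangular form:
[ 1   2    -5 ]
[ 0  -8     4 ]
[ 0   0  15/2 ]
det(A) = (-1)^0 * (1) * (-8) * (15/2) = -60  (0 row swaps -> sign +1)

det(A) = -60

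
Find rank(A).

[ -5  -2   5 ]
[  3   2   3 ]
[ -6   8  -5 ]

Row reduction:
R2 <- R2 - (-3/5)*R1:  [   0  4/5    6 ]
R3 <- R3 - (6/5)*R1:  [    0  52/5   -11 ]
R3 <- R3 - (13)*R2:  [   0    0  -89 ]
Row echelon form:
[ -5   -2    5 ]
[  0  4/5    6 ]
[  0    0  -89 ]
Nonzero rows / pivot columns: 3

rank(A) = 3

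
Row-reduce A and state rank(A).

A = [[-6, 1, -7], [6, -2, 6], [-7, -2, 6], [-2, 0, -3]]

rank(A) = 3

Row reduction:
R2 <- R2 - (-1)*R1:  [  0  -1  -1 ]
R3 <- R3 - (7/6)*R1:  [     0  -19/6   85/6 ]
R4 <- R4 - (1/3)*R1:  [    0  -1/3  -2/3 ]
R3 <- R3 - (19/6)*R2:  [    0     0  52/3 ]
R4 <- R4 - (1/3)*R2:  [    0     0  -1/3 ]
R4 <- R4 - (-1/52)*R3:  [ 0  0  0 ]
Row echelon form:
[ -6   1    -7 ]
[  0  -1    -1 ]
[  0   0  52/3 ]
[  0   0     0 ]
Nonzero rows / pivot columns: 3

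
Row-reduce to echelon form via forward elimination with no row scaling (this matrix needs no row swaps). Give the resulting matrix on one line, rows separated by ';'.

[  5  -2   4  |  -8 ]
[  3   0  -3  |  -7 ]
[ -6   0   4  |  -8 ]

Forward elimination:
R2 <- R2 - (3/5)*R1:  [     0    6/5  -27/5  -11/5 ]
R3 <- R3 - (-6/5)*R1:  [     0  -12/5   44/5  -88/5 ]
R3 <- R3 - (-2)*R2:  [   0    0   -2  -22 ]
Row echelon form:
[ 5   -2      4  |     -8 ]
[ 0  6/5  -27/5  |  -11/5 ]
[ 0    0     -2  |    -22 ]

REF = [5 -2 4 -8; 0 6/5 -27/5 -11/5; 0 0 -2 -22]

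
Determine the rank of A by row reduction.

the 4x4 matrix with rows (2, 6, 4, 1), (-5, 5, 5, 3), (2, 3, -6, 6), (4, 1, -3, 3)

rank(A) = 4

Row reduction:
R2 <- R2 - (-5/2)*R1:  [    0    20    15  11/2 ]
R3 <- R3 - (1)*R1:  [   0   -3  -10    5 ]
R4 <- R4 - (2)*R1:  [   0  -11  -11    1 ]
R3 <- R3 - (-3/20)*R2:  [      0       0   -31/4  233/40 ]
R4 <- R4 - (-11/20)*R2:  [      0       0   -11/4  161/40 ]
R4 <- R4 - (11/31)*R3:  [       0        0        0  607/310 ]
Row echelon form:
[ 2   6      4        1 ]
[ 0  20     15     11/2 ]
[ 0   0  -31/4   233/40 ]
[ 0   0      0  607/310 ]
Nonzero rows / pivot columns: 4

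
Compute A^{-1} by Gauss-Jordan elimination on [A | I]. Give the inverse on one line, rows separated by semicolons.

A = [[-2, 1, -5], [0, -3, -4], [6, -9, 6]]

Gauss-Jordan on [A | I]:
R1 <- (1/-2)*R1:  [    1  -1/2   5/2  |  -1/2     0     0 ]
R3 <- R3 - (6)*R1:  [  0  -6  -9  |   3   0   1 ]
R2 <- (1/-3)*R2:  [    0     1   4/3  |     0  -1/3     0 ]
R1 <- R1 - (-1/2)*R2:  [    1     0  19/6  |  -1/2  -1/6     0 ]
R3 <- R3 - (-6)*R2:  [  0   0  -1  |   3  -2   1 ]
R3 <- (1/-1)*R3:  [  0   0   1  |  -3   2  -1 ]
R1 <- R1 - (19/6)*R3:  [     1      0      0  |      9  -13/2   19/6 ]
R2 <- R2 - (4/3)*R3:  [   0    1    0  |    4   -3  4/3 ]
Right block of [I | A^{-1}] is the inverse:
[  9  -13/2  19/6 ]
[  4     -3   4/3 ]
[ -3      2    -1 ]

inverse = [9 -13/2 19/6; 4 -3 4/3; -3 2 -1]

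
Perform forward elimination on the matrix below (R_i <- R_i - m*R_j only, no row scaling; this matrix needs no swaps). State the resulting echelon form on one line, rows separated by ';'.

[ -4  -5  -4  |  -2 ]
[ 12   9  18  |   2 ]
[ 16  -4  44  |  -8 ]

Forward elimination:
R2 <- R2 - (-3)*R1:  [  0  -6   6  -4 ]
R3 <- R3 - (-4)*R1:  [   0  -24   28  -16 ]
R3 <- R3 - (4)*R2:  [ 0  0  4  0 ]
Row echelon form:
[ -4  -5  -4  |  -2 ]
[  0  -6   6  |  -4 ]
[  0   0   4  |   0 ]

REF = [-4 -5 -4 -2; 0 -6 6 -4; 0 0 4 0]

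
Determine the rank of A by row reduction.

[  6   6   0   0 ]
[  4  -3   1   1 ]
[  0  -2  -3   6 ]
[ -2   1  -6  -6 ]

rank(A) = 4

Row reduction:
R2 <- R2 - (2/3)*R1:  [  0  -7   1   1 ]
R4 <- R4 - (-1/3)*R1:  [  0   3  -6  -6 ]
R3 <- R3 - (2/7)*R2:  [     0      0  -23/7   40/7 ]
R4 <- R4 - (-3/7)*R2:  [     0      0  -39/7  -39/7 ]
R4 <- R4 - (39/23)*R3:  [       0        0        0  -351/23 ]
Row echelon form:
[ 6   6      0        0 ]
[ 0  -7      1        1 ]
[ 0   0  -23/7     40/7 ]
[ 0   0      0  -351/23 ]
Nonzero rows / pivot columns: 4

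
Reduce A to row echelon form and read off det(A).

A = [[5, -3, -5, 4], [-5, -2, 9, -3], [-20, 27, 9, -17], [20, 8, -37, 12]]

det(A) = -50

Forward elimination:
R2 <- R2 - (-1)*R1:  [  0  -5   4   1 ]
R3 <- R3 - (-4)*R1:  [   0   15  -11   -1 ]
R4 <- R4 - (4)*R1:  [   0   20  -17   -4 ]
R3 <- R3 - (-3)*R2:  [ 0  0  1  2 ]
R4 <- R4 - (-4)*R2:  [  0   0  -1   0 ]
R4 <- R4 - (-1)*R3:  [ 0  0  0  2 ]
Upper-triangular form:
[ 5  -3  -5  4 ]
[ 0  -5   4  1 ]
[ 0   0   1  2 ]
[ 0   0   0  2 ]
det(A) = (-1)^0 * (5) * (-5) * (1) * (2) = -50  (0 row swaps -> sign +1)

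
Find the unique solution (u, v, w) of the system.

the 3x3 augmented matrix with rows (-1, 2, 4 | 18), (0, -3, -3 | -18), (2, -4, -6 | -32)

(-2, 4, 2)

Forward elimination on [A|b]:
R3 <- R3 - (-2)*R1:  [ 0  0  2  4 ]
Row echelon form:
[ -1   2   4  |   18 ]
[  0  -3  -3  |  -18 ]
[  0   0   2  |    4 ]
Back-substitution:
w = (4) / 2 = 2
v = (-18 - (-3)*(2)) / -3 = 4
u = (18 - (2)*(4) - (4)*(2)) / -1 = -2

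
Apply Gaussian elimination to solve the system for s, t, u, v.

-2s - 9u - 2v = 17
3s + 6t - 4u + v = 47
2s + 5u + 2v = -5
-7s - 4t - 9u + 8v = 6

(3, 4, -3, 2)

Forward elimination on [A|b]:
R2 <- R2 - (-3/2)*R1:  [     0      6  -35/2     -2  145/2 ]
R3 <- R3 - (-1)*R1:  [  0   0  -4   0  12 ]
R4 <- R4 - (7/2)*R1:  [      0      -4    45/2      15  -107/2 ]
R4 <- R4 - (-2/3)*R2:  [     0      0   65/6   41/3  -31/6 ]
R4 <- R4 - (-65/24)*R3:  [    0     0     0  41/3  82/3 ]
Row echelon form:
[ -2  0     -9    -2  |     17 ]
[  0  6  -35/2    -2  |  145/2 ]
[  0  0     -4     0  |     12 ]
[  0  0      0  41/3  |   82/3 ]
Back-substitution:
v = (82/3) / (41/3) = 2
u = (12) / -4 = -3
t = (145/2 - (-35/2)*(-3) - (-2)*(2)) / 6 = 4
s = (17 - (-9)*(-3) - (-2)*(2)) / -2 = 3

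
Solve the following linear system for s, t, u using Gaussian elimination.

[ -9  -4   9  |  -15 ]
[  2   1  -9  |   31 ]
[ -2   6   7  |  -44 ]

(-1, -3, -4)

Forward elimination on [A|b]:
R2 <- R2 - (-2/9)*R1:  [    0   1/9    -7  83/3 ]
R3 <- R3 - (2/9)*R1:  [      0    62/9       5  -122/3 ]
R3 <- R3 - (62)*R2:  [     0      0    439  -1756 ]
Row echelon form:
[ -9   -4    9  |    -15 ]
[  0  1/9   -7  |   83/3 ]
[  0    0  439  |  -1756 ]
Back-substitution:
u = (-1756) / 439 = -4
t = (83/3 - (-7)*(-4)) / (1/9) = -3
s = (-15 - (-4)*(-3) - (9)*(-4)) / -9 = -1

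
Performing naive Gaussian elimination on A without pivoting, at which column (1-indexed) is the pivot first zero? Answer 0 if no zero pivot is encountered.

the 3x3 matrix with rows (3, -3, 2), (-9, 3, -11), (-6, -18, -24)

Naive forward elimination:
R2 <- R2 - (-3)*R1:  [  0  -6  -5 ]
R3 <- R3 - (-2)*R1:  [   0  -24  -20 ]
R3 <- R3 - (4)*R2:  [ 0  0  0 ]
Matrix at this point:
[ 3  -3   2 ]
[ 0  -6  -5 ]
[ 0   0   0 ]
Pivot entry (3,3) in the last row is zero and there are no rows below to swap with -> zero pivot in column 3 (A is singular).

first zero-pivot column = 3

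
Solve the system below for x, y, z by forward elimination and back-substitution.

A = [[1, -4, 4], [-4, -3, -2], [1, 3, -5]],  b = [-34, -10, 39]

(2, 4, -5)

Forward elimination on [A|b]:
R2 <- R2 - (-4)*R1:  [    0   -19    14  -146 ]
R3 <- R3 - (1)*R1:  [  0   7  -9  73 ]
R3 <- R3 - (-7/19)*R2:  [      0       0  -73/19  365/19 ]
Row echelon form:
[ 1   -4       4  |     -34 ]
[ 0  -19      14  |    -146 ]
[ 0    0  -73/19  |  365/19 ]
Back-substitution:
z = (365/19) / (-73/19) = -5
y = (-146 - (14)*(-5)) / -19 = 4
x = (-34 - (-4)*(4) - (4)*(-5)) / 1 = 2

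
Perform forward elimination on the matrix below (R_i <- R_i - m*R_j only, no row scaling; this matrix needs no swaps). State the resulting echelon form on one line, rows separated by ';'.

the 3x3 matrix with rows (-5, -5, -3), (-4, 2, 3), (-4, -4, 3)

REF = [-5 -5 -3; 0 6 27/5; 0 0 27/5]

Forward elimination:
R2 <- R2 - (4/5)*R1:  [    0     6  27/5 ]
R3 <- R3 - (4/5)*R1:  [    0     0  27/5 ]
Row echelon form:
[ -5  -5    -3 ]
[  0   6  27/5 ]
[  0   0  27/5 ]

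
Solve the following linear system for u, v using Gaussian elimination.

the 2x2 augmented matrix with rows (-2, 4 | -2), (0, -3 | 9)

Forward elimination on [A|b]:
Row echelon form:
[ -2   4  |  -2 ]
[  0  -3  |   9 ]
Back-substitution:
v = (9) / -3 = -3
u = (-2 - (4)*(-3)) / -2 = -5

(-5, -3)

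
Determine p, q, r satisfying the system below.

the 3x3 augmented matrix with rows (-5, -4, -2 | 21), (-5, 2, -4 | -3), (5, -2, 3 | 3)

Forward elimination on [A|b]:
R2 <- R2 - (1)*R1:  [   0    6   -2  -24 ]
R3 <- R3 - (-1)*R1:  [  0  -6   1  24 ]
R3 <- R3 - (-1)*R2:  [  0   0  -1   0 ]
Row echelon form:
[ -5  -4  -2  |   21 ]
[  0   6  -2  |  -24 ]
[  0   0  -1  |    0 ]
Back-substitution:
r = (0) / -1 = 0
q = (-24 - (-2)*(0)) / 6 = -4
p = (21 - (-4)*(-4) - (-2)*(0)) / -5 = -1

(-1, -4, 0)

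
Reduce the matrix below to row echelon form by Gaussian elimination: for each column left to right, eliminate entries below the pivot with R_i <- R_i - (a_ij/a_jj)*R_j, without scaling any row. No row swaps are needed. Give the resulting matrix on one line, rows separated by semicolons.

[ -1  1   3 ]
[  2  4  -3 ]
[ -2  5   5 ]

REF = [-1 1 3; 0 6 3; 0 0 -5/2]

Forward elimination:
R2 <- R2 - (-2)*R1:  [ 0  6  3 ]
R3 <- R3 - (2)*R1:  [  0   3  -1 ]
R3 <- R3 - (1/2)*R2:  [    0     0  -5/2 ]
Row echelon form:
[ -1  1     3 ]
[  0  6     3 ]
[  0  0  -5/2 ]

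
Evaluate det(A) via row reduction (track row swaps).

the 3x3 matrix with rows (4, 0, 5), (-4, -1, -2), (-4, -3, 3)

det(A) = 4

Forward elimination:
R2 <- R2 - (-1)*R1:  [  0  -1   3 ]
R3 <- R3 - (-1)*R1:  [  0  -3   8 ]
R3 <- R3 - (3)*R2:  [  0   0  -1 ]
Upper-triangular form:
[ 4   0   5 ]
[ 0  -1   3 ]
[ 0   0  -1 ]
det(A) = (-1)^0 * (4) * (-1) * (-1) = 4  (0 row swaps -> sign +1)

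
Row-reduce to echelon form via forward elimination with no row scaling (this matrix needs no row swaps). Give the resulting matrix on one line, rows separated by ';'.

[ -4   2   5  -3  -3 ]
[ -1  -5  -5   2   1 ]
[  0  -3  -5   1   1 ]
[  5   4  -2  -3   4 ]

REF = [-4 2 5 -3 -3; 0 -11/2 -25/4 11/4 7/4; 0 0 -35/22 -1/2 1/22; 0 0 0 -88/35 78/35]

Forward elimination:
R2 <- R2 - (1/4)*R1:  [     0  -11/2  -25/4   11/4    7/4 ]
R4 <- R4 - (-5/4)*R1:  [     0   13/2   17/4  -27/4    1/4 ]
R3 <- R3 - (6/11)*R2:  [      0       0  -35/22    -1/2    1/22 ]
R4 <- R4 - (-13/11)*R2:  [      0       0  -69/22    -7/2   51/22 ]
R4 <- R4 - (69/35)*R3:  [      0       0       0  -88/35   78/35 ]
Row echelon form:
[ -4      2       5      -3     -3 ]
[  0  -11/2   -25/4    11/4    7/4 ]
[  0      0  -35/22    -1/2   1/22 ]
[  0      0       0  -88/35  78/35 ]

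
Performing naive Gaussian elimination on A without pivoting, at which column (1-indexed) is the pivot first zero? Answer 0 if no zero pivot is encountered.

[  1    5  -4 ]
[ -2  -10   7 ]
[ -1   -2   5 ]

first zero-pivot column = 2

Naive forward elimination:
R2 <- R2 - (-2)*R1:  [  0   0  -1 ]
R3 <- R3 - (-1)*R1:  [ 0  3  1 ]
Matrix at this point:
[ 1  5  -4 ]
[ 0  0  -1 ]
[ 0  3   1 ]
Pivot entry (2,2) is zero but row 3 has 3 in column 2 -> naive elimination stops; a row interchange (e.g. R2 <-> R3) would be required here.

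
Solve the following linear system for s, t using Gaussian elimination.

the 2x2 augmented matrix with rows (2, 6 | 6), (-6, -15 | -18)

(3, 0)

Forward elimination on [A|b]:
R2 <- R2 - (-3)*R1:  [ 0  3  0 ]
Row echelon form:
[ 2  6  |  6 ]
[ 0  3  |  0 ]
Back-substitution:
t = (0) / 3 = 0
s = (6 - (6)*(0)) / 2 = 3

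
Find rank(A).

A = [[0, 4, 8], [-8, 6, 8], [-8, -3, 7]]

rank(A) = 3

Row reduction:
R1 <-> R2   (pivot in column 1 was zero)
[ -8   6  8 ]
[  0   4  8 ]
[ -8  -3  7 ]
R3 <- R3 - (1)*R1:  [  0  -9  -1 ]
R3 <- R3 - (-9/4)*R2:  [  0   0  17 ]
Row echelon form:
[ -8  6   8 ]
[  0  4   8 ]
[  0  0  17 ]
Nonzero rows / pivot columns: 3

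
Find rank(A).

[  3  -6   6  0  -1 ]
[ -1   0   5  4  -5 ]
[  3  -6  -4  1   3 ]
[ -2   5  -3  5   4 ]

rank(A) = 4

Row reduction:
R2 <- R2 - (-1/3)*R1:  [     0     -2      7      4  -16/3 ]
R3 <- R3 - (1)*R1:  [   0    0  -10    1    4 ]
R4 <- R4 - (-2/3)*R1:  [    0     1     1     5  10/3 ]
R4 <- R4 - (-1/2)*R2:  [   0    0  9/2    7  2/3 ]
R4 <- R4 - (-9/20)*R3:  [      0       0       0  149/20   37/15 ]
Row echelon form:
[ 3  -6    6       0     -1 ]
[ 0  -2    7       4  -16/3 ]
[ 0   0  -10       1      4 ]
[ 0   0    0  149/20  37/15 ]
Nonzero rows / pivot columns: 4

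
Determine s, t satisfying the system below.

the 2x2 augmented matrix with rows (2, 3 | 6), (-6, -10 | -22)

(-3, 4)

Forward elimination on [A|b]:
R2 <- R2 - (-3)*R1:  [  0  -1  -4 ]
Row echelon form:
[ 2   3  |   6 ]
[ 0  -1  |  -4 ]
Back-substitution:
t = (-4) / -1 = 4
s = (6 - (3)*(4)) / 2 = -3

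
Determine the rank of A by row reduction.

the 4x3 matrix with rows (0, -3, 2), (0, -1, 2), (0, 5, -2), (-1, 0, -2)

rank(A) = 3

Row reduction:
R1 <-> R4   (pivot in column 1 was zero)
[ -1   0  -2 ]
[  0  -1   2 ]
[  0   5  -2 ]
[  0  -3   2 ]
R3 <- R3 - (-5)*R2:  [ 0  0  8 ]
R4 <- R4 - (3)*R2:  [  0   0  -4 ]
R4 <- R4 - (-1/2)*R3:  [ 0  0  0 ]
Row echelon form:
[ -1   0  -2 ]
[  0  -1   2 ]
[  0   0   8 ]
[  0   0   0 ]
Nonzero rows / pivot columns: 3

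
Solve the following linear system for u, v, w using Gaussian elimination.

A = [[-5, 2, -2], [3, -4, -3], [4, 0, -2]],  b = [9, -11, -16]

(-3, -1, 2)

Forward elimination on [A|b]:
R2 <- R2 - (-3/5)*R1:  [     0  -14/5  -21/5  -28/5 ]
R3 <- R3 - (-4/5)*R1:  [     0    8/5  -18/5  -44/5 ]
R3 <- R3 - (-4/7)*R2:  [   0    0   -6  -12 ]
Row echelon form:
[ -5      2     -2  |      9 ]
[  0  -14/5  -21/5  |  -28/5 ]
[  0      0     -6  |    -12 ]
Back-substitution:
w = (-12) / -6 = 2
v = (-28/5 - (-21/5)*(2)) / (-14/5) = -1
u = (9 - (2)*(-1) - (-2)*(2)) / -5 = -3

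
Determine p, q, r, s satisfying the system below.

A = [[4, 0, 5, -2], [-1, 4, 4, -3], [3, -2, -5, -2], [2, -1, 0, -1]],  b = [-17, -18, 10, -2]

(1, 1, -3, 3)

Forward elimination on [A|b]:
R2 <- R2 - (-1/4)*R1:  [     0      4   21/4   -7/2  -89/4 ]
R3 <- R3 - (3/4)*R1:  [     0     -2  -35/4   -1/2   91/4 ]
R4 <- R4 - (1/2)*R1:  [    0    -1  -5/2     0  13/2 ]
R3 <- R3 - (-1/2)*R2:  [     0      0  -49/8   -9/4   93/8 ]
R4 <- R4 - (-1/4)*R2:  [      0       0  -19/16    -7/8   15/16 ]
R4 <- R4 - (19/98)*R3:  [       0        0        0   -43/98  -129/98 ]
Row echelon form:
[ 4  0      5      -2  |      -17 ]
[ 0  4   21/4    -7/2  |    -89/4 ]
[ 0  0  -49/8    -9/4  |     93/8 ]
[ 0  0      0  -43/98  |  -129/98 ]
Back-substitution:
s = (-129/98) / (-43/98) = 3
r = (93/8 - (-9/4)*(3)) / (-49/8) = -3
q = (-89/4 - (21/4)*(-3) - (-7/2)*(3)) / 4 = 1
p = (-17 - (5)*(-3) - (-2)*(3)) / 4 = 1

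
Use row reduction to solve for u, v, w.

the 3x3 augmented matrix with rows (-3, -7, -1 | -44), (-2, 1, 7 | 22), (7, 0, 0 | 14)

Forward elimination on [A|b]:
R2 <- R2 - (2/3)*R1:  [     0   17/3   23/3  154/3 ]
R3 <- R3 - (-7/3)*R1:  [      0   -49/3    -7/3  -266/3 ]
R3 <- R3 - (-49/17)*R2:  [       0        0   336/17  1008/17 ]
Row echelon form:
[ -3    -7      -1  |      -44 ]
[  0  17/3    23/3  |    154/3 ]
[  0     0  336/17  |  1008/17 ]
Back-substitution:
w = (1008/17) / (336/17) = 3
v = (154/3 - (23/3)*(3)) / (17/3) = 5
u = (-44 - (-7)*(5) - (-1)*(3)) / -3 = 2

(2, 5, 3)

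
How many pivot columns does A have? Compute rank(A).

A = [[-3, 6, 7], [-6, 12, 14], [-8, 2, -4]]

Row reduction:
R2 <- R2 - (2)*R1:  [ 0  0  0 ]
R3 <- R3 - (8/3)*R1:  [     0    -14  -68/3 ]
R2 <-> R3   (pivot in column 2 was zero)
[ -3    6      7 ]
[  0  -14  -68/3 ]
[  0    0      0 ]
Row echelon form:
[ -3    6      7 ]
[  0  -14  -68/3 ]
[  0    0      0 ]
Nonzero rows / pivot columns: 2

rank(A) = 2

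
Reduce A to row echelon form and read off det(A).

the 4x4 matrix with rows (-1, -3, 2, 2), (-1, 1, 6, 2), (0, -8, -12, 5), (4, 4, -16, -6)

det(A) = 32

Forward elimination:
R2 <- R2 - (1)*R1:  [ 0  4  4  0 ]
R4 <- R4 - (-4)*R1:  [  0  -8  -8   2 ]
R3 <- R3 - (-2)*R2:  [  0   0  -4   5 ]
R4 <- R4 - (-2)*R2:  [ 0  0  0  2 ]
Upper-triangular form:
[ -1  -3   2  2 ]
[  0   4   4  0 ]
[  0   0  -4  5 ]
[  0   0   0  2 ]
det(A) = (-1)^0 * (-1) * (4) * (-4) * (2) = 32  (0 row swaps -> sign +1)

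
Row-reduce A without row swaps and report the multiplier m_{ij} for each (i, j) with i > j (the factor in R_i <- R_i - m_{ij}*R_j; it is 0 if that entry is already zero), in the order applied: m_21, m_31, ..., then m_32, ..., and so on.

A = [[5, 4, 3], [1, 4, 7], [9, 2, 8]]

multipliers: 1/5, 9/5, -13/8

Forward elimination:
R2 <- R2 - (1/5)*R1:  [    0  16/5  32/5 ]
R3 <- R3 - (9/5)*R1:  [     0  -26/5   13/5 ]
R3 <- R3 - (-13/8)*R2:  [  0   0  13 ]
Multipliers (in order of application): m_{21} = 1/5, m_{31} = 9/5, m_{32} = -13/8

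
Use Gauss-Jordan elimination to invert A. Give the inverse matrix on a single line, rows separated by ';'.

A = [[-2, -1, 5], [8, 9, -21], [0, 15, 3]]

Gauss-Jordan on [A | I]:
R1 <- (1/-2)*R1:  [    1   1/2  -5/2  |  -1/2     0     0 ]
R2 <- R2 - (8)*R1:  [  0   5  -1  |   4   1   0 ]
R2 <- (1/5)*R2:  [    0     1  -1/5  |   4/5   1/5     0 ]
R1 <- R1 - (1/2)*R2:  [     1      0  -12/5  |  -9/10  -1/10      0 ]
R3 <- R3 - (15)*R2:  [   0    0    6  |  -12   -3    1 ]
R3 <- (1/6)*R3:  [    0     0     1  |    -2  -1/2   1/6 ]
R1 <- R1 - (-12/5)*R3:  [      1       0       0  |  -57/10  -13/10     2/5 ]
R2 <- R2 - (-1/5)*R3:  [    0     1     0  |   2/5  1/10  1/30 ]
Right block of [I | A^{-1}] is the inverse:
[ -57/10  -13/10   2/5 ]
[    2/5    1/10  1/30 ]
[     -2    -1/2   1/6 ]

inverse = [-57/10 -13/10 2/5; 2/5 1/10 1/30; -2 -1/2 1/6]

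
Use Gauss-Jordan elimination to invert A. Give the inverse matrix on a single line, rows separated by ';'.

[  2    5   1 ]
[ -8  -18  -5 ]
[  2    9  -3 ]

inverse = [-99/8 -3 7/8; 17/4 1 -1/4; 9/2 1 -1/2]

Gauss-Jordan on [A | I]:
R1 <- (1/2)*R1:  [   1  5/2  1/2  |  1/2    0    0 ]
R2 <- R2 - (-8)*R1:  [  0   2  -1  |   4   1   0 ]
R3 <- R3 - (2)*R1:  [  0   4  -4  |  -1   0   1 ]
R2 <- (1/2)*R2:  [    0     1  -1/2  |     2   1/2     0 ]
R1 <- R1 - (5/2)*R2:  [    1     0   7/4  |  -9/2  -5/4     0 ]
R3 <- R3 - (4)*R2:  [  0   0  -2  |  -9  -2   1 ]
R3 <- (1/-2)*R3:  [    0     0     1  |   9/2     1  -1/2 ]
R1 <- R1 - (7/4)*R3:  [     1      0      0  |  -99/8     -3    7/8 ]
R2 <- R2 - (-1/2)*R3:  [    0     1     0  |  17/4     1  -1/4 ]
Right block of [I | A^{-1}] is the inverse:
[ -99/8  -3   7/8 ]
[  17/4   1  -1/4 ]
[   9/2   1  -1/2 ]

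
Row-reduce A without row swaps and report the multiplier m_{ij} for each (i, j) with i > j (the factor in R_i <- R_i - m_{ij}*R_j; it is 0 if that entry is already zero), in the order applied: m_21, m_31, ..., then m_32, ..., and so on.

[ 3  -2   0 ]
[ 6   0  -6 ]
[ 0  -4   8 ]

multipliers: 2, 0, -1

Forward elimination:
R2 <- R2 - (2)*R1:  [  0   4  -6 ]
R3: entry in column 1 is already 0 -> m_{31} = 0 (no row operation needed)
R3 <- R3 - (-1)*R2:  [ 0  0  2 ]
Multipliers (in order of application): m_{21} = 2, m_{31} = 0, m_{32} = -1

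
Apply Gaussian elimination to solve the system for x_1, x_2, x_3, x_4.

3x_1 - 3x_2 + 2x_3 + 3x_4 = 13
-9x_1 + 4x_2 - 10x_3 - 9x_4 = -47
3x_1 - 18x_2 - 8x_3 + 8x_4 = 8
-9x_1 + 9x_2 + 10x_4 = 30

Forward elimination on [A|b]:
R2 <- R2 - (-3)*R1:  [  0  -5  -4   0  -8 ]
R3 <- R3 - (1)*R1:  [   0  -15  -10    5   -5 ]
R4 <- R4 - (-3)*R1:  [  0   0   6  19  69 ]
R3 <- R3 - (3)*R2:  [  0   0   2   5  19 ]
R4 <- R4 - (3)*R3:  [  0   0   0   4  12 ]
Row echelon form:
[ 3  -3   2  3  |  13 ]
[ 0  -5  -4  0  |  -8 ]
[ 0   0   2  5  |  19 ]
[ 0   0   0  4  |  12 ]
Back-substitution:
x_4 = (12) / 4 = 3
x_3 = (19 - (5)*(3)) / 2 = 2
x_2 = (-8 - (-4)*(2)) / -5 = 0
x_1 = (13 - (-3)*(0) - (2)*(2) - (3)*(3)) / 3 = 0

(0, 0, 2, 3)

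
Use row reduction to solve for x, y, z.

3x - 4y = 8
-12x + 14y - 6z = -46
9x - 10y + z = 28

(4, 1, 2)

Forward elimination on [A|b]:
R2 <- R2 - (-4)*R1:  [   0   -2   -6  -14 ]
R3 <- R3 - (3)*R1:  [ 0  2  1  4 ]
R3 <- R3 - (-1)*R2:  [   0    0   -5  -10 ]
Row echelon form:
[ 3  -4   0  |    8 ]
[ 0  -2  -6  |  -14 ]
[ 0   0  -5  |  -10 ]
Back-substitution:
z = (-10) / -5 = 2
y = (-14 - (-6)*(2)) / -2 = 1
x = (8 - (-4)*(1)) / 3 = 4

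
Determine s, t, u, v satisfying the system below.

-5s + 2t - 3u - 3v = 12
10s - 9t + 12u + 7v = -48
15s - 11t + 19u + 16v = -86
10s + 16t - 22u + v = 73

(2, 5, 1, -5)

Forward elimination on [A|b]:
R2 <- R2 - (-2)*R1:  [   0   -5    6    1  -24 ]
R3 <- R3 - (-3)*R1:  [   0   -5   10    7  -50 ]
R4 <- R4 - (-2)*R1:  [   0   20  -28   -5   97 ]
R3 <- R3 - (1)*R2:  [   0    0    4    6  -26 ]
R4 <- R4 - (-4)*R2:  [  0   0  -4  -1   1 ]
R4 <- R4 - (-1)*R3:  [   0    0    0    5  -25 ]
Row echelon form:
[ -5   2  -3  -3  |   12 ]
[  0  -5   6   1  |  -24 ]
[  0   0   4   6  |  -26 ]
[  0   0   0   5  |  -25 ]
Back-substitution:
v = (-25) / 5 = -5
u = (-26 - (6)*(-5)) / 4 = 1
t = (-24 - (6)*(1) - (1)*(-5)) / -5 = 5
s = (12 - (2)*(5) - (-3)*(1) - (-3)*(-5)) / -5 = 2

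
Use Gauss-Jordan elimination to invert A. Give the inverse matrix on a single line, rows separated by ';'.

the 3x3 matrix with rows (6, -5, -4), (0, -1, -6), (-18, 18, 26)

inverse = [41/12 29/12 13/12; 9/2 7/2 3/2; -3/4 -3/4 -1/4]

Gauss-Jordan on [A | I]:
R1 <- (1/6)*R1:  [    1  -5/6  -2/3  |   1/6     0     0 ]
R3 <- R3 - (-18)*R1:  [  0   3  14  |   3   0   1 ]
R2 <- (1/-1)*R2:  [  0   1   6  |   0  -1   0 ]
R1 <- R1 - (-5/6)*R2:  [    1     0  13/3  |   1/6  -5/6     0 ]
R3 <- R3 - (3)*R2:  [  0   0  -4  |   3   3   1 ]
R3 <- (1/-4)*R3:  [    0     0     1  |  -3/4  -3/4  -1/4 ]
R1 <- R1 - (13/3)*R3:  [     1      0      0  |  41/12  29/12  13/12 ]
R2 <- R2 - (6)*R3:  [   0    1    0  |  9/2  7/2  3/2 ]
Right block of [I | A^{-1}] is the inverse:
[ 41/12  29/12  13/12 ]
[   9/2    7/2    3/2 ]
[  -3/4   -3/4   -1/4 ]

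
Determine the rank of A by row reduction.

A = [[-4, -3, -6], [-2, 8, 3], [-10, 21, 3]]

Row reduction:
R2 <- R2 - (1/2)*R1:  [    0  19/2     6 ]
R3 <- R3 - (5/2)*R1:  [    0  57/2    18 ]
R3 <- R3 - (3)*R2:  [ 0  0  0 ]
Row echelon form:
[ -4    -3  -6 ]
[  0  19/2   6 ]
[  0     0   0 ]
Nonzero rows / pivot columns: 2

rank(A) = 2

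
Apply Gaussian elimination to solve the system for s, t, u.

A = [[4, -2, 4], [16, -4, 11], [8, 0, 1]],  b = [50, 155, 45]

Forward elimination on [A|b]:
R2 <- R2 - (4)*R1:  [   0    4   -5  -45 ]
R3 <- R3 - (2)*R1:  [   0    4   -7  -55 ]
R3 <- R3 - (1)*R2:  [   0    0   -2  -10 ]
Row echelon form:
[ 4  -2   4  |   50 ]
[ 0   4  -5  |  -45 ]
[ 0   0  -2  |  -10 ]
Back-substitution:
u = (-10) / -2 = 5
t = (-45 - (-5)*(5)) / 4 = -5
s = (50 - (-2)*(-5) - (4)*(5)) / 4 = 5

(5, -5, 5)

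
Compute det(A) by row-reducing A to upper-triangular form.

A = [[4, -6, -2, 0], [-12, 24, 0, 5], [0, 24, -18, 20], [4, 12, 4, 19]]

Forward elimination:
R2 <- R2 - (-3)*R1:  [  0   6  -6   5 ]
R4 <- R4 - (1)*R1:  [  0  18   6  19 ]
R3 <- R3 - (4)*R2:  [ 0  0  6  0 ]
R4 <- R4 - (3)*R2:  [  0   0  24   4 ]
R4 <- R4 - (4)*R3:  [ 0  0  0  4 ]
Upper-triangular form:
[ 4  -6  -2  0 ]
[ 0   6  -6  5 ]
[ 0   0   6  0 ]
[ 0   0   0  4 ]
det(A) = (-1)^0 * (4) * (6) * (6) * (4) = 576  (0 row swaps -> sign +1)

det(A) = 576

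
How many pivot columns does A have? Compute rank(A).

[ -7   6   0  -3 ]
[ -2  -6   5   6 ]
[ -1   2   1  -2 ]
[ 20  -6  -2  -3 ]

Row reduction:
R2 <- R2 - (2/7)*R1:  [     0  -54/7      5   48/7 ]
R3 <- R3 - (1/7)*R1:  [     0    8/7      1  -11/7 ]
R4 <- R4 - (-20/7)*R1:  [     0   78/7     -2  -81/7 ]
R3 <- R3 - (-4/27)*R2:  [     0      0  47/27   -5/9 ]
R4 <- R4 - (-13/9)*R2:  [    0     0  47/9  -5/3 ]
R4 <- R4 - (3)*R3:  [ 0  0  0  0 ]
Row echelon form:
[ -7      6      0    -3 ]
[  0  -54/7      5  48/7 ]
[  0      0  47/27  -5/9 ]
[  0      0      0     0 ]
Nonzero rows / pivot columns: 3

rank(A) = 3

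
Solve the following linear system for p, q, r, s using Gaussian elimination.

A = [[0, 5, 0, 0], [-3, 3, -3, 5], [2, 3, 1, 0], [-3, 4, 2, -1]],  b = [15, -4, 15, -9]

(5, 3, -4, -2)

Forward elimination on [A|b]:
R1 <-> R2   (pivot in column 1 was zero)
[ -3  3  -3   5  -4 ]
[  0  5   0   0  15 ]
[  2  3   1   0  15 ]
[ -3  4   2  -1  -9 ]
R3 <- R3 - (-2/3)*R1:  [    0     5    -1  10/3  37/3 ]
R4 <- R4 - (1)*R1:  [  0   1   5  -6  -5 ]
R3 <- R3 - (1)*R2:  [    0     0    -1  10/3  -8/3 ]
R4 <- R4 - (1/5)*R2:  [  0   0   5  -6  -8 ]
R4 <- R4 - (-5)*R3:  [     0      0      0   32/3  -64/3 ]
Row echelon form:
[ -3  3  -3     5  |     -4 ]
[  0  5   0     0  |     15 ]
[  0  0  -1  10/3  |   -8/3 ]
[  0  0   0  32/3  |  -64/3 ]
Back-substitution:
s = (-64/3) / (32/3) = -2
r = (-8/3 - (10/3)*(-2)) / -1 = -4
q = (15) / 5 = 3
p = (-4 - (3)*(3) - (-3)*(-4) - (5)*(-2)) / -3 = 5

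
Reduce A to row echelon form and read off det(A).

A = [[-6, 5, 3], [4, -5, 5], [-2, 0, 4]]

det(A) = -40

Forward elimination:
R2 <- R2 - (-2/3)*R1:  [    0  -5/3     7 ]
R3 <- R3 - (1/3)*R1:  [    0  -5/3     3 ]
R3 <- R3 - (1)*R2:  [  0   0  -4 ]
Upper-triangular form:
[ -6     5   3 ]
[  0  -5/3   7 ]
[  0     0  -4 ]
det(A) = (-1)^0 * (-6) * (-5/3) * (-4) = -40  (0 row swaps -> sign +1)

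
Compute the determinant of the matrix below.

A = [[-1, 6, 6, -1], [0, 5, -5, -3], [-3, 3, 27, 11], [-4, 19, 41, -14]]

Forward elimination:
R3 <- R3 - (3)*R1:  [   0  -15    9   14 ]
R4 <- R4 - (4)*R1:  [   0   -5   17  -10 ]
R3 <- R3 - (-3)*R2:  [  0   0  -6   5 ]
R4 <- R4 - (-1)*R2:  [   0    0   12  -13 ]
R4 <- R4 - (-2)*R3:  [  0   0   0  -3 ]
Upper-triangular form:
[ -1  6   6  -1 ]
[  0  5  -5  -3 ]
[  0  0  -6   5 ]
[  0  0   0  -3 ]
det(A) = (-1)^0 * (-1) * (5) * (-6) * (-3) = -90  (0 row swaps -> sign +1)

det(A) = -90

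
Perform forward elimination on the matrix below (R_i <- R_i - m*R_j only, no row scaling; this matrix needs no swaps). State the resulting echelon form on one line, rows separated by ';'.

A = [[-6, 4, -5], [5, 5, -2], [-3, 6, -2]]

Forward elimination:
R2 <- R2 - (-5/6)*R1:  [     0   25/3  -37/6 ]
R3 <- R3 - (1/2)*R1:  [   0    4  1/2 ]
R3 <- R3 - (12/25)*R2:  [      0       0  173/50 ]
Row echelon form:
[ -6     4      -5 ]
[  0  25/3   -37/6 ]
[  0     0  173/50 ]

REF = [-6 4 -5; 0 25/3 -37/6; 0 0 173/50]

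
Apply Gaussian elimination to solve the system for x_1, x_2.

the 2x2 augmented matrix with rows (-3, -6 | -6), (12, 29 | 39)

Forward elimination on [A|b]:
R2 <- R2 - (-4)*R1:  [  0   5  15 ]
Row echelon form:
[ -3  -6  |  -6 ]
[  0   5  |  15 ]
Back-substitution:
x_2 = (15) / 5 = 3
x_1 = (-6 - (-6)*(3)) / -3 = -4

(-4, 3)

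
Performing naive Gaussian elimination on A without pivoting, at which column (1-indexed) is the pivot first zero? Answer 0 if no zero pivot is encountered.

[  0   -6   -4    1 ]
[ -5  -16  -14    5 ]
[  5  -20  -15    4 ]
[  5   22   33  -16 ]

Naive forward elimination:
Pivot entry (1,1) is zero but row 2 has -5 in column 1 -> naive elimination stops; a row interchange (e.g. R1 <-> R2) would be required here.

first zero-pivot column = 1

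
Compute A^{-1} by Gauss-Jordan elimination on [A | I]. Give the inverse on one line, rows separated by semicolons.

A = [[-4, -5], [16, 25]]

Gauss-Jordan on [A | I]:
R1 <- (1/-4)*R1:  [    1   5/4  |  -1/4     0 ]
R2 <- R2 - (16)*R1:  [ 0  5  |  4  1 ]
R2 <- (1/5)*R2:  [   0    1  |  4/5  1/5 ]
R1 <- R1 - (5/4)*R2:  [    1     0  |  -5/4  -1/4 ]
Right block of [I | A^{-1}] is the inverse:
[ -5/4  -1/4 ]
[  4/5   1/5 ]

inverse = [-5/4 -1/4; 4/5 1/5]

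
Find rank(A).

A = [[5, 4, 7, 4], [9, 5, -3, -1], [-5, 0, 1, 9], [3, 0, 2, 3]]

Row reduction:
R2 <- R2 - (9/5)*R1:  [     0  -11/5  -78/5  -41/5 ]
R3 <- R3 - (-1)*R1:  [  0   4   8  13 ]
R4 <- R4 - (3/5)*R1:  [     0  -12/5  -11/5    3/5 ]
R3 <- R3 - (-20/11)*R2:  [       0        0  -224/11   -21/11 ]
R4 <- R4 - (12/11)*R2:  [      0       0  163/11  105/11 ]
R4 <- R4 - (-163/224)*R3:  [      0       0       0  261/32 ]
Row echelon form:
[ 5      4        7       4 ]
[ 0  -11/5    -78/5   -41/5 ]
[ 0      0  -224/11  -21/11 ]
[ 0      0        0  261/32 ]
Nonzero rows / pivot columns: 4

rank(A) = 4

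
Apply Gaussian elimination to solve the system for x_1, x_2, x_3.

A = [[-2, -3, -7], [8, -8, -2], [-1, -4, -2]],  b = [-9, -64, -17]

Forward elimination on [A|b]:
R2 <- R2 - (-4)*R1:  [    0   -20   -30  -100 ]
R3 <- R3 - (1/2)*R1:  [     0   -5/2    3/2  -25/2 ]
R3 <- R3 - (1/8)*R2:  [    0     0  21/4     0 ]
Row echelon form:
[ -2   -3    -7  |    -9 ]
[  0  -20   -30  |  -100 ]
[  0    0  21/4  |     0 ]
Back-substitution:
x_3 = (0) / (21/4) = 0
x_2 = (-100 - (-30)*(0)) / -20 = 5
x_1 = (-9 - (-3)*(5) - (-7)*(0)) / -2 = -3

(-3, 5, 0)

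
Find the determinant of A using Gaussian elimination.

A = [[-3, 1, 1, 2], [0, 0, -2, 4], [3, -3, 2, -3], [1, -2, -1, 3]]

det(A) = -22

Forward elimination:
R3 <- R3 - (-1)*R1:  [  0  -2   3  -1 ]
R4 <- R4 - (-1/3)*R1:  [    0  -5/3  -2/3  11/3 ]
R2 <-> R3   (pivot in column 2 was zero)
[ -3     1     1     2 ]
[  0    -2     3    -1 ]
[  0     0    -2     4 ]
[  0  -5/3  -2/3  11/3 ]
R4 <- R4 - (5/6)*R2:  [     0      0  -19/6    9/2 ]
R4 <- R4 - (19/12)*R3:  [     0      0      0  -11/6 ]
Upper-triangular form:
[ -3   1   1      2 ]
[  0  -2   3     -1 ]
[  0   0  -2      4 ]
[  0   0   0  -11/6 ]
det(A) = (-1)^1 * (-3) * (-2) * (-2) * (-11/6) = -22  (1 row swap -> sign -1)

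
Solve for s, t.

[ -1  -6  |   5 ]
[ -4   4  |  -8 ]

(1, -1)

Forward elimination on [A|b]:
R2 <- R2 - (4)*R1:  [   0   28  -28 ]
Row echelon form:
[ -1  -6  |    5 ]
[  0  28  |  -28 ]
Back-substitution:
t = (-28) / 28 = -1
s = (5 - (-6)*(-1)) / -1 = 1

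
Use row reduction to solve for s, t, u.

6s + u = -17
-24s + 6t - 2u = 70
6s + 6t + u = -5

(-2, 2, -5)

Forward elimination on [A|b]:
R2 <- R2 - (-4)*R1:  [ 0  6  2  2 ]
R3 <- R3 - (1)*R1:  [  0   6   0  12 ]
R3 <- R3 - (1)*R2:  [  0   0  -2  10 ]
Row echelon form:
[ 6  0   1  |  -17 ]
[ 0  6   2  |    2 ]
[ 0  0  -2  |   10 ]
Back-substitution:
u = (10) / -2 = -5
t = (2 - (2)*(-5)) / 6 = 2
s = (-17 - (1)*(-5)) / 6 = -2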